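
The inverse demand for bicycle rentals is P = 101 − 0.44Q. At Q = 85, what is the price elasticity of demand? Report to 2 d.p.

At Q = 85, P = 101 − 0.44(85) = 63.60.
dP/dQ = −0.44, so dQ/dP = 1/(−0.44) = -2.273.
ε = (dQ/dP)(P/Q) = (-2.273)(63.60/85).

-1.70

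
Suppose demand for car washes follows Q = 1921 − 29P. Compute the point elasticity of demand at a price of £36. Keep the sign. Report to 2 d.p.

At P = 36, Q = 877.
dQ/dP = −29.
ε = (dQ/dP)(P/Q) = (-29)(36/877).
|ε| > 1, so demand is elastic at this price.

-1.19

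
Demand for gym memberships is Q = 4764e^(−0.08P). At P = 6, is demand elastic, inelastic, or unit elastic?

Q = 2947.884, dQ/dP = -235.831.
ε = (dQ/dP)(P/Q) ≈ -0.480.
|ε| = 0.48 < 1.

inelastic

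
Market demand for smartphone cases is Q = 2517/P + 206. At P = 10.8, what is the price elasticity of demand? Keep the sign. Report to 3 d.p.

-0.531

At P = 10.8, Q = 439.056.
dQ/dP = −2517/P² = -21.579.
ε = (dQ/dP)(P/Q) = (-21.579)(10.8/439.056).
|ε| < 1, so demand is inelastic at this price.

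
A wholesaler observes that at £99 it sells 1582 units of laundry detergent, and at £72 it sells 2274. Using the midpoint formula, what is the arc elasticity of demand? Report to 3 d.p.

ΔQ = 2274 − 1582 = 692; ΔP = 72 − 99 = -27.
Midpoints: P̄ = 85.50, Q̄ = 1928.0.
ε = (ΔQ/ΔP)(P̄/Q̄) = (692/-27)(85.50/1928.0).

-1.137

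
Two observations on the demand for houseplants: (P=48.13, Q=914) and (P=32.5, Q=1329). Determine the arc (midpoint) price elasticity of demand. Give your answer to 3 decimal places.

-0.954

ΔQ = 1329 − 914 = 415; ΔP = 32.5 − 48.13 = -15.63.
Midpoints: P̄ = 40.31, Q̄ = 1121.5.
ε = (ΔQ/ΔP)(P̄/Q̄) = (415/-15.63)(40.31/1121.5).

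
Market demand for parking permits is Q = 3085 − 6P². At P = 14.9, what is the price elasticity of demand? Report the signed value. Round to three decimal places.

-1.520

At P = 14.9, Q = 1752.940.
dQ/dP = −12P = -178.800.
ε = (dQ/dP)(P/Q) = (-178.800)(14.9/1752.940).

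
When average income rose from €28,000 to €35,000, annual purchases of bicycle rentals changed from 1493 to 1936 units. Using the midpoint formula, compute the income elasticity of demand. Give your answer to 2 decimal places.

ΔQ = 443, ΔI = 7000. Midpoints: Ī = 31,500, Q̄ = 1714.5.
ε_I = (ΔQ/ΔI)(Ī/Q̄) = (443/7000)(31500/1714.5).

1.16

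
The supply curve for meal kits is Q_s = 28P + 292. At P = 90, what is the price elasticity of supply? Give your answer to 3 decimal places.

0.896

At P = 90, Q_s = 2812.
dQ_s/dP = 28.
ε_s = (dQ_s/dP)(P/Q_s) = (28)(90/2812).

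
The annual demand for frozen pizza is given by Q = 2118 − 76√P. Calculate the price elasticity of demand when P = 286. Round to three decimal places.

At P = 286, Q = 832.723.
dQ/dP = −76/(2√P) = -2.247.
ε = (dQ/dP)(P/Q) = (-2.247)(286/832.723).

-0.772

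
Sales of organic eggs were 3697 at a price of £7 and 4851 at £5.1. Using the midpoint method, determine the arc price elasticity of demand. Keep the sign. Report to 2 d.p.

-0.86

ΔQ = 4851 − 3697 = 1154; ΔP = 5.1 − 7 = -1.9.
Midpoints: P̄ = 6.05, Q̄ = 4274.0.
ε = (ΔQ/ΔP)(P̄/Q̄) = (1154/-1.9)(6.05/4274.0).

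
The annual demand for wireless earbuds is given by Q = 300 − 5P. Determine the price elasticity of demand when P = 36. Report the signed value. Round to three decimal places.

-1.500

At P = 36, Q = 120.
dQ/dP = −5.
ε = (dQ/dP)(P/Q) = (-5)(36/120).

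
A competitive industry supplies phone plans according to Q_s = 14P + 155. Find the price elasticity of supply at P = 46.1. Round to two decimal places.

0.81

At P = 46.1, Q_s = 800.40.
dQ_s/dP = 14.
ε_s = (dQ_s/dP)(P/Q_s) = (14)(46.1/800.40).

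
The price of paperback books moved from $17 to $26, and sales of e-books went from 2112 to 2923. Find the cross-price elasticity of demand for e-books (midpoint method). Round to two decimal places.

ΔQ_x = 2923 − 2112 = 811; ΔP_y = 26 − 17 = 9.
Midpoints: P̄_y = 21.50, Q̄_x = 2517.5.
ε_xy = (ΔQ_x/ΔP_y)(P̄_y/Q̄_x) = (811/9)(21.50/2517.5).

0.77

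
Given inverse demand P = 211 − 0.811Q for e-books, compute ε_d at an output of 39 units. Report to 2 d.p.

At Q = 39, P = 211 − 0.811(39) = 179.37.
dP/dQ = −0.811, so dQ/dP = 1/(−0.811) = -1.233.
ε = (dQ/dP)(P/Q) = (-1.233)(179.37/39).

-5.67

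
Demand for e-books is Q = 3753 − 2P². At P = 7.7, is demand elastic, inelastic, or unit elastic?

Q = 3634.420, dQ/dP = -30.800.
ε = (dQ/dP)(P/Q) ≈ -0.065.
|ε| = 0.07 < 1.

inelastic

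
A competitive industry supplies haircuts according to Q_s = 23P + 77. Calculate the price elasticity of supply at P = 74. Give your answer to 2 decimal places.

At P = 74, Q_s = 1779.
dQ_s/dP = 23.
ε_s = (dQ_s/dP)(P/Q_s) = (23)(74/1779).

0.96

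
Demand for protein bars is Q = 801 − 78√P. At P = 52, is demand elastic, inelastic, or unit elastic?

Q = 238.534, dQ/dP = -5.408.
ε = (dQ/dP)(P/Q) ≈ -1.179.
|ε| = 1.18 > 1.

elastic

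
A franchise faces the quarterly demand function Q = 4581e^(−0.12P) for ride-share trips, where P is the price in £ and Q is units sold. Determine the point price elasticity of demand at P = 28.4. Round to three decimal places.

At P = 28.4, Q = 151.665.
dQ/dP = −0.12·4581e^(−0.12P) = −0.12Q = -18.200.
ε = (dQ/dP)(P/Q) = (-18.200)(28.4/151.665).
|ε| > 1, so demand is elastic at this price.

-3.408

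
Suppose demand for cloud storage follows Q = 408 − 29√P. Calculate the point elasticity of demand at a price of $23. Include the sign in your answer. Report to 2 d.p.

-0.26

At P = 23, Q = 268.921.
dQ/dP = −29/(2√P) = -3.023.
ε = (dQ/dP)(P/Q) = (-3.023)(23/268.921).
|ε| < 1, so demand is inelastic at this price.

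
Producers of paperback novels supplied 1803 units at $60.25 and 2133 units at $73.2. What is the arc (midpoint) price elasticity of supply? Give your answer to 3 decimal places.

0.864

ΔQ = 2133 − 1803 = 330; ΔP = 73.2 − 60.25 = 12.95.
Midpoints: P̄ = 66.72, Q̄ = 1968.0.
ε_s = (ΔQ/ΔP)(P̄/Q̄) = (330/12.95)(66.72/1968.0).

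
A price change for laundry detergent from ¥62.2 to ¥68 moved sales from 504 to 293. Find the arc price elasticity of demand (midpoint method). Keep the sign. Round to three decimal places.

ΔQ = 293 − 504 = -211; ΔP = 68 − 62.2 = 5.8.
Midpoints: P̄ = 65.10, Q̄ = 398.5.
ε = (ΔQ/ΔP)(P̄/Q̄) = (-211/5.8)(65.10/398.5).

-5.943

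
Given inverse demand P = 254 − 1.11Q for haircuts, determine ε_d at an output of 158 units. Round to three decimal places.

-0.448

At Q = 158, P = 254 − 1.11(158) = 78.62.
dP/dQ = −1.11, so dQ/dP = 1/(−1.11) = -0.901.
ε = (dQ/dP)(P/Q) = (-0.901)(78.62/158).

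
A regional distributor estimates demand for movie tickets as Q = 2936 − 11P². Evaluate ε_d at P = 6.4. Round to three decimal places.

At P = 6.4, Q = 2485.440.
dQ/dP = −22P = -140.800.
ε = (dQ/dP)(P/Q) = (-140.800)(6.4/2485.440).

-0.363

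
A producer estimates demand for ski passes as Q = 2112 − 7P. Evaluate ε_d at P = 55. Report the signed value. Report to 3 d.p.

At P = 55, Q = 1727.
dQ/dP = −7.
ε = (dQ/dP)(P/Q) = (-7)(55/1727).

-0.223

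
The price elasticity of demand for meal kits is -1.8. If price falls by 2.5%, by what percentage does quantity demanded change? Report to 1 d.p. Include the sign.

%ΔQ ≈ ε × %ΔP = (-1.8)(-2.5%) = 4.50%.

4.5%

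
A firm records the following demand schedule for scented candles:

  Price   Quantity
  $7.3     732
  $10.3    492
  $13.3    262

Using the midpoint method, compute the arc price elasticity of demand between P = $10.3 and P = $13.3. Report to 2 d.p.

-2.40

At P = 10.3, Q = 492; at P = 13.3, Q = 262.
ΔQ = -230, ΔP = 3.0. Midpoints: P̄ = 11.80, Q̄ = 377.0.
ε = (ΔQ/ΔP)(P̄/Q̄) = (-230/3.0)(11.80/377.0).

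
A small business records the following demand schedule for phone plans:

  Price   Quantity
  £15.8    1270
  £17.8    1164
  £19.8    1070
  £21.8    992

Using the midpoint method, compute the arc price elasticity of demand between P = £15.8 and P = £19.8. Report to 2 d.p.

-0.76

At P = 15.8, Q = 1270; at P = 19.8, Q = 1070.
ΔQ = -200, ΔP = 4.0. Midpoints: P̄ = 17.80, Q̄ = 1170.0.
ε = (ΔQ/ΔP)(P̄/Q̄) = (-200/4.0)(17.80/1170.0).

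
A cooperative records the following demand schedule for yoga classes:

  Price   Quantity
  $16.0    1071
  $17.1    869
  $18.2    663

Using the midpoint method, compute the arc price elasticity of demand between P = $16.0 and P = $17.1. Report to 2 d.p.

-3.13

At P = 16.0, Q = 1071; at P = 17.1, Q = 869.
ΔQ = -202, ΔP = 1.1. Midpoints: P̄ = 16.55, Q̄ = 970.0.
ε = (ΔQ/ΔP)(P̄/Q̄) = (-202/1.1)(16.55/970.0).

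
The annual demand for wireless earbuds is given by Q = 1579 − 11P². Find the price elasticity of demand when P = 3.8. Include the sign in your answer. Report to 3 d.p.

At P = 3.8, Q = 1420.160.
dQ/dP = −22P = -83.600.
ε = (dQ/dP)(P/Q) = (-83.600)(3.8/1420.160).
|ε| < 1, so demand is inelastic at this price.

-0.224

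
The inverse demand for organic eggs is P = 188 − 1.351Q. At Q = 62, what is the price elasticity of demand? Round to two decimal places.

At Q = 62, P = 188 − 1.351(62) = 104.24.
dP/dQ = −1.351, so dQ/dP = 1/(−1.351) = -0.740.
ε = (dQ/dP)(P/Q) = (-0.740)(104.24/62).

-1.24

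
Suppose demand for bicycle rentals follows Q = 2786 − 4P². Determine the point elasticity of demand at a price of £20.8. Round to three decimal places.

At P = 20.8, Q = 1055.440.
dQ/dP = −8P = -166.400.
ε = (dQ/dP)(P/Q) = (-166.400)(20.8/1055.440).
|ε| > 1, so demand is elastic at this price.

-3.279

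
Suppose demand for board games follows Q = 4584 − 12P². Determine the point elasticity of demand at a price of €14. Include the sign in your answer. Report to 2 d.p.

At P = 14, Q = 2232.
dQ/dP = −24P = -336.
ε = (dQ/dP)(P/Q) = (-336)(14/2232).

-2.11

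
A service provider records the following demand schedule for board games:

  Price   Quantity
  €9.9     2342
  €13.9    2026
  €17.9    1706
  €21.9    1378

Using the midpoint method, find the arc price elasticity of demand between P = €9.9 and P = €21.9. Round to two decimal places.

At P = 9.9, Q = 2342; at P = 21.9, Q = 1378.
ΔQ = -964, ΔP = 12.0. Midpoints: P̄ = 15.90, Q̄ = 1860.0.
ε = (ΔQ/ΔP)(P̄/Q̄) = (-964/12.0)(15.90/1860.0).

-0.69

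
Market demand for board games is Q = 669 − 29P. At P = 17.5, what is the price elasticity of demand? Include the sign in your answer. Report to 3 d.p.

-3.142

At P = 17.5, Q = 161.500.
dQ/dP = −29.
ε = (dQ/dP)(P/Q) = (-29)(17.5/161.500).
|ε| > 1, so demand is elastic at this price.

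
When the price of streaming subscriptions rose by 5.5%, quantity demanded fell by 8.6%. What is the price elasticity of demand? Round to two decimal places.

ε = %ΔQ / %ΔP = (-8.6)/(5.5) = -1.564.

-1.56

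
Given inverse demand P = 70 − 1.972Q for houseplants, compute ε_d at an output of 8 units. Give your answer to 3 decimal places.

At Q = 8, P = 70 − 1.972(8) = 54.22.
dP/dQ = −1.972, so dQ/dP = 1/(−1.972) = -0.507.
ε = (dQ/dP)(P/Q) = (-0.507)(54.22/8).

-3.437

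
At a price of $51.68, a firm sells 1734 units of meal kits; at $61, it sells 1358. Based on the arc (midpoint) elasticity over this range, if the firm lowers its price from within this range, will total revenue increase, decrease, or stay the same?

increase

Arc ε = (-376/9.32)(56.34/1546.0) ≈ -1.470.
|ε| = 1.47 > 1, so demand is elastic. A price cut therefore raises total revenue.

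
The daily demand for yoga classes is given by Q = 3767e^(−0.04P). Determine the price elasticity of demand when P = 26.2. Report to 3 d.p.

At P = 26.2, Q = 1320.855.
dQ/dP = −0.04·3767e^(−0.04P) = −0.04Q = -52.834.
ε = (dQ/dP)(P/Q) = (-52.834)(26.2/1320.855).

-1.048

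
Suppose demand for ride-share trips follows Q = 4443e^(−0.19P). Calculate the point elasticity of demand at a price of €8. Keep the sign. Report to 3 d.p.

At P = 8, Q = 971.737.
dQ/dP = −0.19·4443e^(−0.19P) = −0.19Q = -184.630.
ε = (dQ/dP)(P/Q) = (-184.630)(8/971.737).

-1.520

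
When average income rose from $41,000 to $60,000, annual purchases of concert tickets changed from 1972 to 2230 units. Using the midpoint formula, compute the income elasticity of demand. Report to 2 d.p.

ΔQ = 258, ΔI = 19000. Midpoints: Ī = 50,500, Q̄ = 2101.0.
ε_I = (ΔQ/ΔI)(Ī/Q̄) = (258/19000)(50500/2101.0).

0.33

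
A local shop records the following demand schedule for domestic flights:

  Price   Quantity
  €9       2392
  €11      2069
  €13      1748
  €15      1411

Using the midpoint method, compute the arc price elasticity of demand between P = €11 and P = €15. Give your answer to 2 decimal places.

At P = 11, Q = 2069; at P = 15, Q = 1411.
ΔQ = -658, ΔP = 4. Midpoints: P̄ = 13.00, Q̄ = 1740.0.
ε = (ΔQ/ΔP)(P̄/Q̄) = (-658/4)(13.00/1740.0).

-1.23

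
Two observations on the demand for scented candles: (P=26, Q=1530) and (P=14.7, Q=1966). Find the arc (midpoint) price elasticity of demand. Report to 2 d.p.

ΔQ = 1966 − 1530 = 436; ΔP = 14.7 − 26 = -11.3.
Midpoints: P̄ = 20.35, Q̄ = 1748.0.
ε = (ΔQ/ΔP)(P̄/Q̄) = (436/-11.3)(20.35/1748.0).

-0.45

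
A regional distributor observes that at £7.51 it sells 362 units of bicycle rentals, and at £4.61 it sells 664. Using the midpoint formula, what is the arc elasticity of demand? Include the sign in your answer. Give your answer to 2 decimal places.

-1.23

ΔQ = 664 − 362 = 302; ΔP = 4.61 − 7.51 = -2.9.
Midpoints: P̄ = 6.06, Q̄ = 513.0.
ε = (ΔQ/ΔP)(P̄/Q̄) = (302/-2.9)(6.06/513.0).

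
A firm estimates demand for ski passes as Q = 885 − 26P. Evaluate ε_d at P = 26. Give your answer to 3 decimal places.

At P = 26, Q = 209.
dQ/dP = −26.
ε = (dQ/dP)(P/Q) = (-26)(26/209).
|ε| > 1, so demand is elastic at this price.

-3.234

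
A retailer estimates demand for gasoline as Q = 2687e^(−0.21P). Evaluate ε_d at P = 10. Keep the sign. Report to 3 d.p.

-2.100

At P = 10, Q = 329.040.
dQ/dP = −0.21·2687e^(−0.21P) = −0.21Q = -69.098.
ε = (dQ/dP)(P/Q) = (-69.098)(10/329.040).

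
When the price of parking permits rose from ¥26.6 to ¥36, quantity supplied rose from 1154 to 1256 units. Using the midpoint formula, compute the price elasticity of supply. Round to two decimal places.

0.28

ΔQ = 1256 − 1154 = 102; ΔP = 36 − 26.6 = 9.4.
Midpoints: P̄ = 31.30, Q̄ = 1205.0.
ε_s = (ΔQ/ΔP)(P̄/Q̄) = (102/9.4)(31.30/1205.0).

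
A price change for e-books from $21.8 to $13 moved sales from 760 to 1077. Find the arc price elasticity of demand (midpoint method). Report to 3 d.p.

-0.682

ΔQ = 1077 − 760 = 317; ΔP = 13 − 21.8 = -8.8.
Midpoints: P̄ = 17.40, Q̄ = 918.5.
ε = (ΔQ/ΔP)(P̄/Q̄) = (317/-8.8)(17.40/918.5).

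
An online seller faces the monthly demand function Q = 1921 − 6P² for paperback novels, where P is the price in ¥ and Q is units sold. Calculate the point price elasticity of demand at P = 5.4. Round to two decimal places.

At P = 5.4, Q = 1746.040.
dQ/dP = −12P = -64.800.
ε = (dQ/dP)(P/Q) = (-64.800)(5.4/1746.040).
|ε| < 1, so demand is inelastic at this price.

-0.20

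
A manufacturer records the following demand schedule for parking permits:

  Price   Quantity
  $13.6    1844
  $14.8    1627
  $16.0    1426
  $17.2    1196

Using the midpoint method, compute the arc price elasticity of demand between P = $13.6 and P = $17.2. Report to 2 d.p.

-1.82

At P = 13.6, Q = 1844; at P = 17.2, Q = 1196.
ΔQ = -648, ΔP = 3.6. Midpoints: P̄ = 15.40, Q̄ = 1520.0.
ε = (ΔQ/ΔP)(P̄/Q̄) = (-648/3.6)(15.40/1520.0).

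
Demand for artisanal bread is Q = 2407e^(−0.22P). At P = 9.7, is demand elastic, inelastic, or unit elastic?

elastic

Q = 284.899, dQ/dP = -62.678.
ε = (dQ/dP)(P/Q) ≈ -2.134.
|ε| = 2.13 > 1.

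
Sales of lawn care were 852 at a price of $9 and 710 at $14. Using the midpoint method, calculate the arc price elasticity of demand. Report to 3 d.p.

ΔQ = 710 − 852 = -142; ΔP = 14 − 9 = 5.
Midpoints: P̄ = 11.50, Q̄ = 781.0.
ε = (ΔQ/ΔP)(P̄/Q̄) = (-142/5)(11.50/781.0).

-0.418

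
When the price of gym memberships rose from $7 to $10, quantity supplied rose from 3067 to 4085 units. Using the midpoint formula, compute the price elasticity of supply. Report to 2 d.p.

ΔQ = 4085 − 3067 = 1018; ΔP = 10 − 7 = 3.
Midpoints: P̄ = 8.50, Q̄ = 3576.0.
ε_s = (ΔQ/ΔP)(P̄/Q̄) = (1018/3)(8.50/3576.0).

0.81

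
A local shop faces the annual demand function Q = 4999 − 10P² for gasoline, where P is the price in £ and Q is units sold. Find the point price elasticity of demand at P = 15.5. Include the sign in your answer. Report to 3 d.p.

At P = 15.5, Q = 2596.500.
dQ/dP = −20P = -310.
ε = (dQ/dP)(P/Q) = (-310)(15.5/2596.500).

-1.851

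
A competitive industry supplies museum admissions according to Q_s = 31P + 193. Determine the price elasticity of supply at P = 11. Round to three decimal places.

0.639

At P = 11, Q_s = 534.
dQ_s/dP = 31.
ε_s = (dQ_s/dP)(P/Q_s) = (31)(11/534).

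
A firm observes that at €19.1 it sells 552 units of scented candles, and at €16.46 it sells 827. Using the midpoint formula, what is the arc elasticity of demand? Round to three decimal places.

ΔQ = 827 − 552 = 275; ΔP = 16.46 − 19.1 = -2.64.
Midpoints: P̄ = 17.78, Q̄ = 689.5.
ε = (ΔQ/ΔP)(P̄/Q̄) = (275/-2.64)(17.78/689.5).

-2.686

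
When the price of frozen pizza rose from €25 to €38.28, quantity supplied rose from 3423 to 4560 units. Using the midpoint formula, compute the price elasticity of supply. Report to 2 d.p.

0.68

ΔQ = 4560 − 3423 = 1137; ΔP = 38.28 − 25 = 13.28.
Midpoints: P̄ = 31.64, Q̄ = 3991.5.
ε_s = (ΔQ/ΔP)(P̄/Q̄) = (1137/13.28)(31.64/3991.5).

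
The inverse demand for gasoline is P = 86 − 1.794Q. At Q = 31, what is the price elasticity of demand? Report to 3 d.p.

At Q = 31, P = 86 − 1.794(31) = 30.39.
dP/dQ = −1.794, so dQ/dP = 1/(−1.794) = -0.557.
ε = (dQ/dP)(P/Q) = (-0.557)(30.39/31).

-0.546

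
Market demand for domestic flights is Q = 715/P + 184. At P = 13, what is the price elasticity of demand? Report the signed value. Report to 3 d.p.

-0.230

At P = 13, Q = 239.
dQ/dP = −715/P² = -4.231.
ε = (dQ/dP)(P/Q) = (-4.231)(13/239).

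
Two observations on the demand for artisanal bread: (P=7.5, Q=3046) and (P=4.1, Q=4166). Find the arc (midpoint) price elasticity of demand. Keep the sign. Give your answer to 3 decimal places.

ΔQ = 4166 − 3046 = 1120; ΔP = 4.1 − 7.5 = -3.4.
Midpoints: P̄ = 5.80, Q̄ = 3606.0.
ε = (ΔQ/ΔP)(P̄/Q̄) = (1120/-3.4)(5.80/3606.0).

-0.530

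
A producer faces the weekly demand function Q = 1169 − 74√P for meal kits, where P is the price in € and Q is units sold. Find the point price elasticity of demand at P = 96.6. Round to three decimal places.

-0.823

At P = 96.6, Q = 441.689.
dQ/dP = −74/(2√P) = -3.765.
ε = (dQ/dP)(P/Q) = (-3.765)(96.6/441.689).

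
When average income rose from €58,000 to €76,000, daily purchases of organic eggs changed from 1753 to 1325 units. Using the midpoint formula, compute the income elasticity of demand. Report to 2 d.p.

-1.04

ΔQ = -428, ΔI = 18000. Midpoints: Ī = 67,000, Q̄ = 1539.0.
ε_I = (ΔQ/ΔI)(Ī/Q̄) = (-428/18000)(67000/1539.0).
ε_I < 0, so the good is inferior.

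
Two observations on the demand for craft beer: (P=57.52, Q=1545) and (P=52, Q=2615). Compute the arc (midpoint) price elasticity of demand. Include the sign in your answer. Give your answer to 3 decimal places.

-5.103

ΔQ = 2615 − 1545 = 1070; ΔP = 52 − 57.52 = -5.52.
Midpoints: P̄ = 54.76, Q̄ = 2080.0.
ε = (ΔQ/ΔP)(P̄/Q̄) = (1070/-5.52)(54.76/2080.0).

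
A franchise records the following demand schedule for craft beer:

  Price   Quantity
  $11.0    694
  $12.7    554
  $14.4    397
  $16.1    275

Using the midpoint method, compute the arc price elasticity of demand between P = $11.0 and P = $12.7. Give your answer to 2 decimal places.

-1.56

At P = 11.0, Q = 694; at P = 12.7, Q = 554.
ΔQ = -140, ΔP = 1.7. Midpoints: P̄ = 11.85, Q̄ = 624.0.
ε = (ΔQ/ΔP)(P̄/Q̄) = (-140/1.7)(11.85/624.0).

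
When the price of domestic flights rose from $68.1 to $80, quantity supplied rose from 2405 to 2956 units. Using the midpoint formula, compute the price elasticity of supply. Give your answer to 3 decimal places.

1.279

ΔQ = 2956 − 2405 = 551; ΔP = 80 − 68.1 = 11.9.
Midpoints: P̄ = 74.05, Q̄ = 2680.5.
ε_s = (ΔQ/ΔP)(P̄/Q̄) = (551/11.9)(74.05/2680.5).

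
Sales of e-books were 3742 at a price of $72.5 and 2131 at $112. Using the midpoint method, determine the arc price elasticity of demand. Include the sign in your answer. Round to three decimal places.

-1.281

ΔQ = 2131 − 3742 = -1611; ΔP = 112 − 72.5 = 39.5.
Midpoints: P̄ = 92.25, Q̄ = 2936.5.
ε = (ΔQ/ΔP)(P̄/Q̄) = (-1611/39.5)(92.25/2936.5).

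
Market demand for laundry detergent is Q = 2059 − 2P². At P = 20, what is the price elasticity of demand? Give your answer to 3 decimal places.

-1.271

At P = 20, Q = 1259.
dQ/dP = −4P = -80.
ε = (dQ/dP)(P/Q) = (-80)(20/1259).
|ε| > 1, so demand is elastic at this price.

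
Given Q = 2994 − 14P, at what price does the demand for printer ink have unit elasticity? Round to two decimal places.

For linear demand Q = a − bP, ε = −bP/(a − bP). |ε| = 1 when bP = a − bP, i.e. P = a/(2b).
P = 2994/(2·14) = 2994/28 = 106.9286.

106.93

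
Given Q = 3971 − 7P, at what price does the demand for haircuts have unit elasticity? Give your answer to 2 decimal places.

283.64

For linear demand Q = a − bP, ε = −bP/(a − bP). |ε| = 1 when bP = a − bP, i.e. P = a/(2b).
P = 3971/(2·7) = 3971/14 = 283.6429.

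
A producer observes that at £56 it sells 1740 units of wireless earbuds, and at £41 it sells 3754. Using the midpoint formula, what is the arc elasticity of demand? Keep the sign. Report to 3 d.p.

ΔQ = 3754 − 1740 = 2014; ΔP = 41 − 56 = -15.
Midpoints: P̄ = 48.50, Q̄ = 2747.0.
ε = (ΔQ/ΔP)(P̄/Q̄) = (2014/-15)(48.50/2747.0).

-2.371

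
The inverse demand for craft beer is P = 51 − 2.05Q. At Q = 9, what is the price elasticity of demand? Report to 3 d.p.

-1.764

At Q = 9, P = 51 − 2.05(9) = 32.55.
dP/dQ = −2.05, so dQ/dP = 1/(−2.05) = -0.488.
ε = (dQ/dP)(P/Q) = (-0.488)(32.55/9).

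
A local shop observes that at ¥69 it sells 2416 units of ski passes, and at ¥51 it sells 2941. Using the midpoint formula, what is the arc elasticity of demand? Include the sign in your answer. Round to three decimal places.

ΔQ = 2941 − 2416 = 525; ΔP = 51 − 69 = -18.
Midpoints: P̄ = 60.00, Q̄ = 2678.5.
ε = (ΔQ/ΔP)(P̄/Q̄) = (525/-18)(60.00/2678.5).

-0.653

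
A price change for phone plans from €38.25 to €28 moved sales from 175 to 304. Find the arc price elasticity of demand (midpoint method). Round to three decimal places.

-1.741

ΔQ = 304 − 175 = 129; ΔP = 28 − 38.25 = -10.25.
Midpoints: P̄ = 33.12, Q̄ = 239.5.
ε = (ΔQ/ΔP)(P̄/Q̄) = (129/-10.25)(33.12/239.5).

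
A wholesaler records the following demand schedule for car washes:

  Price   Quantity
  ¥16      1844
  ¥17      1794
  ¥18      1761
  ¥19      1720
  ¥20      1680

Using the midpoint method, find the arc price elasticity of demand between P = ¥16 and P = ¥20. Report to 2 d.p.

-0.42

At P = 16, Q = 1844; at P = 20, Q = 1680.
ΔQ = -164, ΔP = 4. Midpoints: P̄ = 18.00, Q̄ = 1762.0.
ε = (ΔQ/ΔP)(P̄/Q̄) = (-164/4)(18.00/1762.0).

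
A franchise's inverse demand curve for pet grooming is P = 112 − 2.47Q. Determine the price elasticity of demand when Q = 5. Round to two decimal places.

At Q = 5, P = 112 − 2.47(5) = 99.65.
dP/dQ = −2.47, so dQ/dP = 1/(−2.47) = -0.405.
ε = (dQ/dP)(P/Q) = (-0.405)(99.65/5).

-8.07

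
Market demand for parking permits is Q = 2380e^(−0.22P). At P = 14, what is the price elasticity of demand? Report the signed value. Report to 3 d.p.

-3.080

At P = 14, Q = 109.383.
dQ/dP = −0.22·2380e^(−0.22P) = −0.22Q = -24.064.
ε = (dQ/dP)(P/Q) = (-24.064)(14/109.383).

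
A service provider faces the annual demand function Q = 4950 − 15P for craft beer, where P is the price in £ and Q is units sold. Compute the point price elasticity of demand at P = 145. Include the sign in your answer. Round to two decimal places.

-0.78

At P = 145, Q = 2775.
dQ/dP = −15.
ε = (dQ/dP)(P/Q) = (-15)(145/2775).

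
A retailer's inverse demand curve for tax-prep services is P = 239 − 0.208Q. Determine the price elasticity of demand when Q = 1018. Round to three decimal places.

At Q = 1018, P = 239 − 0.208(1018) = 27.26.
dP/dQ = −0.208, so dQ/dP = 1/(−0.208) = -4.808.
ε = (dQ/dP)(P/Q) = (-4.808)(27.26/1018).

-0.129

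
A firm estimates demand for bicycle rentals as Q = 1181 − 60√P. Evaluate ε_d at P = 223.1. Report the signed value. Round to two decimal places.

-1.57

At P = 223.1, Q = 284.808.
dQ/dP = −60/(2√P) = -2.008.
ε = (dQ/dP)(P/Q) = (-2.008)(223.1/284.808).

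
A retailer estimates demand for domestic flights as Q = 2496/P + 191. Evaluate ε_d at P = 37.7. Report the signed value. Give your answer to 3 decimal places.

-0.257

At P = 37.7, Q = 257.207.
dQ/dP = −2496/P² = -1.756.
ε = (dQ/dP)(P/Q) = (-1.756)(37.7/257.207).
|ε| < 1, so demand is inelastic at this price.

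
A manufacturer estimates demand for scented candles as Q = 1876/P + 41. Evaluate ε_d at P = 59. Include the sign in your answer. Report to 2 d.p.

At P = 59, Q = 72.797.
dQ/dP = −1876/P² = -0.539.
ε = (dQ/dP)(P/Q) = (-0.539)(59/72.797).

-0.44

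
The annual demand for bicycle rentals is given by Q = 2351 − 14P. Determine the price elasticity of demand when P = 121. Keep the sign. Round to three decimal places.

-2.578

At P = 121, Q = 657.
dQ/dP = −14.
ε = (dQ/dP)(P/Q) = (-14)(121/657).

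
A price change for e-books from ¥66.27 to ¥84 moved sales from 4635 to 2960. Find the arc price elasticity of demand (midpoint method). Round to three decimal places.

-1.869

ΔQ = 2960 − 4635 = -1675; ΔP = 84 − 66.27 = 17.73.
Midpoints: P̄ = 75.13, Q̄ = 3797.5.
ε = (ΔQ/ΔP)(P̄/Q̄) = (-1675/17.73)(75.13/3797.5).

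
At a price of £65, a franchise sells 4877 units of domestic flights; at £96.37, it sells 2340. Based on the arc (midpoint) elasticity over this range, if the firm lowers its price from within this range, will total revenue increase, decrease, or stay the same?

Arc ε = (-2537/31.37)(80.69/3608.5) ≈ -1.808.
|ε| = 1.81 > 1, so demand is elastic. A price cut therefore raises total revenue.

increase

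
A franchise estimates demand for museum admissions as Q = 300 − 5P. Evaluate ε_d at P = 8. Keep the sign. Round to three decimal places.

-0.154

At P = 8, Q = 260.
dQ/dP = −5.
ε = (dQ/dP)(P/Q) = (-5)(8/260).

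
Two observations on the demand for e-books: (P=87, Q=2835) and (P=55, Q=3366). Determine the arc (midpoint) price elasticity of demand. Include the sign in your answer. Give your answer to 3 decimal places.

-0.380

ΔQ = 3366 − 2835 = 531; ΔP = 55 − 87 = -32.
Midpoints: P̄ = 71.00, Q̄ = 3100.5.
ε = (ΔQ/ΔP)(P̄/Q̄) = (531/-32)(71.00/3100.5).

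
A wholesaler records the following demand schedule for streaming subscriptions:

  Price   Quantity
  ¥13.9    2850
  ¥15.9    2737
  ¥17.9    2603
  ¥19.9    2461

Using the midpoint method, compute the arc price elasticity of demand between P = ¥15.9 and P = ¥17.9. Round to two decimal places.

-0.42

At P = 15.9, Q = 2737; at P = 17.9, Q = 2603.
ΔQ = -134, ΔP = 2.0. Midpoints: P̄ = 16.90, Q̄ = 2670.0.
ε = (ΔQ/ΔP)(P̄/Q̄) = (-134/2.0)(16.90/2670.0).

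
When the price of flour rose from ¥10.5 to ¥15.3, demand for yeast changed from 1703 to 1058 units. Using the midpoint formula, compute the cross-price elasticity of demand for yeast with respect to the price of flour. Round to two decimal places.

-1.26

ΔQ_x = 1058 − 1703 = -645; ΔP_y = 15.3 − 10.5 = 4.8.
Midpoints: P̄_y = 12.90, Q̄_x = 1380.5.
ε_xy = (ΔQ_x/ΔP_y)(P̄_y/Q̄_x) = (-645/4.8)(12.90/1380.5).
ε_xy < 0, so the goods are complements.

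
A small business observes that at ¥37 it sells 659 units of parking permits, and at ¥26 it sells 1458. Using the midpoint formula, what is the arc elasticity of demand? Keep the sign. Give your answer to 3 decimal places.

-2.162

ΔQ = 1458 − 659 = 799; ΔP = 26 − 37 = -11.
Midpoints: P̄ = 31.50, Q̄ = 1058.5.
ε = (ΔQ/ΔP)(P̄/Q̄) = (799/-11)(31.50/1058.5).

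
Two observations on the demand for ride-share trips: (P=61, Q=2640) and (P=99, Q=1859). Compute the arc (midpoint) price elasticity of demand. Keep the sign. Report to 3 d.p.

-0.731

ΔQ = 1859 − 2640 = -781; ΔP = 99 − 61 = 38.
Midpoints: P̄ = 80.00, Q̄ = 2249.5.
ε = (ΔQ/ΔP)(P̄/Q̄) = (-781/38)(80.00/2249.5).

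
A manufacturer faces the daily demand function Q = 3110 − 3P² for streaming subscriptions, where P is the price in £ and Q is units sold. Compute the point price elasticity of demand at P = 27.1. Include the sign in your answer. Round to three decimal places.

At P = 27.1, Q = 906.770.
dQ/dP = −6P = -162.600.
ε = (dQ/dP)(P/Q) = (-162.600)(27.1/906.770).

-4.860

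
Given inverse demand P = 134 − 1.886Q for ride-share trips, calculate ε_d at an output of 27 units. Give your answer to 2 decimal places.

At Q = 27, P = 134 − 1.886(27) = 83.08.
dP/dQ = −1.886, so dQ/dP = 1/(−1.886) = -0.530.
ε = (dQ/dP)(P/Q) = (-0.530)(83.08/27).

-1.63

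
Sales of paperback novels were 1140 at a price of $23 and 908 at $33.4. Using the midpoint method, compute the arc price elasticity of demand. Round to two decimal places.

-0.61

ΔQ = 908 − 1140 = -232; ΔP = 33.4 − 23 = 10.4.
Midpoints: P̄ = 28.20, Q̄ = 1024.0.
ε = (ΔQ/ΔP)(P̄/Q̄) = (-232/10.4)(28.20/1024.0).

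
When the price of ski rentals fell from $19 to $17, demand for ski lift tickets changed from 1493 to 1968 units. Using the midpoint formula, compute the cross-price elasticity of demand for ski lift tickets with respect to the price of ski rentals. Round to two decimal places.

ΔQ_x = 1968 − 1493 = 475; ΔP_y = 17 − 19 = -2.
Midpoints: P̄_y = 18.00, Q̄_x = 1730.5.
ε_xy = (ΔQ_x/ΔP_y)(P̄_y/Q̄_x) = (475/-2)(18.00/1730.5).
ε_xy < 0, so the goods are complements.

-2.47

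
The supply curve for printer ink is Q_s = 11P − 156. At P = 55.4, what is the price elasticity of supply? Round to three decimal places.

1.344

At P = 55.4, Q_s = 453.40.
dQ_s/dP = 11.
ε_s = (dQ_s/dP)(P/Q_s) = (11)(55.4/453.40).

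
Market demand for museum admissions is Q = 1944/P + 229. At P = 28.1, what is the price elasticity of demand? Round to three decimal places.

At P = 28.1, Q = 298.181.
dQ/dP = −1944/P² = -2.462.
ε = (dQ/dP)(P/Q) = (-2.462)(28.1/298.181).

-0.232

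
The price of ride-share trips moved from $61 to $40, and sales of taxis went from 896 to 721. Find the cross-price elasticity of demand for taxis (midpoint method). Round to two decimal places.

0.52

ΔQ_x = 721 − 896 = -175; ΔP_y = 40 − 61 = -21.
Midpoints: P̄_y = 50.50, Q̄_x = 808.5.
ε_xy = (ΔQ_x/ΔP_y)(P̄_y/Q̄_x) = (-175/-21)(50.50/808.5).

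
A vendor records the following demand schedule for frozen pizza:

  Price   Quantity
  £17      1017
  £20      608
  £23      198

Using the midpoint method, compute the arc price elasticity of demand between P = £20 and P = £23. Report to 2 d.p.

-7.29

At P = 20, Q = 608; at P = 23, Q = 198.
ΔQ = -410, ΔP = 3. Midpoints: P̄ = 21.50, Q̄ = 403.0.
ε = (ΔQ/ΔP)(P̄/Q̄) = (-410/3)(21.50/403.0).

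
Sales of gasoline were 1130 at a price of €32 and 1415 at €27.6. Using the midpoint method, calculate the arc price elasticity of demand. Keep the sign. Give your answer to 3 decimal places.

ΔQ = 1415 − 1130 = 285; ΔP = 27.6 − 32 = -4.4.
Midpoints: P̄ = 29.80, Q̄ = 1272.5.
ε = (ΔQ/ΔP)(P̄/Q̄) = (285/-4.4)(29.80/1272.5).

-1.517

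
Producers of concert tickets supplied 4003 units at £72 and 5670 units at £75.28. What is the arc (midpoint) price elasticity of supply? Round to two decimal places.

7.74

ΔQ = 5670 − 4003 = 1667; ΔP = 75.28 − 72 = 3.28.
Midpoints: P̄ = 73.64, Q̄ = 4836.5.
ε_s = (ΔQ/ΔP)(P̄/Q̄) = (1667/3.28)(73.64/4836.5).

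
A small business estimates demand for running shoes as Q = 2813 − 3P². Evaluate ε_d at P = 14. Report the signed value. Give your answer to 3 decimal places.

At P = 14, Q = 2225.
dQ/dP = −6P = -84.
ε = (dQ/dP)(P/Q) = (-84)(14/2225).

-0.529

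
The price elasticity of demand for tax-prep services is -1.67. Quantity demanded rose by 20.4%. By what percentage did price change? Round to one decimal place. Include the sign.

-12.2%

%ΔP ≈ %ΔQ / ε = (20.4%)/(-1.67) = -12.22%.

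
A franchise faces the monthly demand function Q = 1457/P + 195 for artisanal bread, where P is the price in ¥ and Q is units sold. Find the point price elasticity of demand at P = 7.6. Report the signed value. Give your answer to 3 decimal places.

-0.496

At P = 7.6, Q = 386.711.
dQ/dP = −1457/P² = -25.225.
ε = (dQ/dP)(P/Q) = (-25.225)(7.6/386.711).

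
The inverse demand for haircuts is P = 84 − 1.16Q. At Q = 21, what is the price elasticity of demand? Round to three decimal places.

At Q = 21, P = 84 − 1.16(21) = 59.64.
dP/dQ = −1.16, so dQ/dP = 1/(−1.16) = -0.862.
ε = (dQ/dP)(P/Q) = (-0.862)(59.64/21).

-2.448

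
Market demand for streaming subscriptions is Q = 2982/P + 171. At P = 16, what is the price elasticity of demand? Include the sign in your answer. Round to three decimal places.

-0.522

At P = 16, Q = 357.375.
dQ/dP = −2982/P² = -11.648.
ε = (dQ/dP)(P/Q) = (-11.648)(16/357.375).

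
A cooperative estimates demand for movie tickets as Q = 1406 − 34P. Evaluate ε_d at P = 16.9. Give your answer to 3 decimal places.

At P = 16.9, Q = 831.400.
dQ/dP = −34.
ε = (dQ/dP)(P/Q) = (-34)(16.9/831.400).

-0.691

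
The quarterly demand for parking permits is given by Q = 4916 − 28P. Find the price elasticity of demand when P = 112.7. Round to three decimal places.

-1.793

At P = 112.7, Q = 1760.400.
dQ/dP = −28.
ε = (dQ/dP)(P/Q) = (-28)(112.7/1760.400).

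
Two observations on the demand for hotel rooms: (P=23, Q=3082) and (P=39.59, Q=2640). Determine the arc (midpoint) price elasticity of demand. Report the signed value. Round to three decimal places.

-0.291

ΔQ = 2640 − 3082 = -442; ΔP = 39.59 − 23 = 16.59.
Midpoints: P̄ = 31.30, Q̄ = 2861.0.
ε = (ΔQ/ΔP)(P̄/Q̄) = (-442/16.59)(31.30/2861.0).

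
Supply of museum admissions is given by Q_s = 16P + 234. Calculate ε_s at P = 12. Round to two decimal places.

At P = 12, Q_s = 426.
dQ_s/dP = 16.
ε_s = (dQ_s/dP)(P/Q_s) = (16)(12/426).

0.45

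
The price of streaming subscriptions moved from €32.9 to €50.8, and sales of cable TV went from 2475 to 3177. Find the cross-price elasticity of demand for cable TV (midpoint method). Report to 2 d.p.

0.58

ΔQ_x = 3177 − 2475 = 702; ΔP_y = 50.8 − 32.9 = 17.9.
Midpoints: P̄_y = 41.85, Q̄_x = 2826.0.
ε_xy = (ΔQ_x/ΔP_y)(P̄_y/Q̄_x) = (702/17.9)(41.85/2826.0).
ε_xy > 0, so the goods are substitutes.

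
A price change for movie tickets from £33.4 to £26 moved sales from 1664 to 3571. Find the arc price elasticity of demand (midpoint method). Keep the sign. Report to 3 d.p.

ΔQ = 3571 − 1664 = 1907; ΔP = 26 − 33.4 = -7.4.
Midpoints: P̄ = 29.70, Q̄ = 2617.5.
ε = (ΔQ/ΔP)(P̄/Q̄) = (1907/-7.4)(29.70/2617.5).

-2.924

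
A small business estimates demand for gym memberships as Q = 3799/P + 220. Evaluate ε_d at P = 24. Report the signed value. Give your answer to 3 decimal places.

-0.418

At P = 24, Q = 378.292.
dQ/dP = −3799/P² = -6.595.
ε = (dQ/dP)(P/Q) = (-6.595)(24/378.292).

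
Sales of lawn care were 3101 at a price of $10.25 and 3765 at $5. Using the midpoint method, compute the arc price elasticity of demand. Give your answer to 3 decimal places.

-0.281

ΔQ = 3765 − 3101 = 664; ΔP = 5 − 10.25 = -5.25.
Midpoints: P̄ = 7.62, Q̄ = 3433.0.
ε = (ΔQ/ΔP)(P̄/Q̄) = (664/-5.25)(7.62/3433.0).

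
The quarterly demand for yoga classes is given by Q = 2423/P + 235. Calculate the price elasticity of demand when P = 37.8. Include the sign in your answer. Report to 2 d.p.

At P = 37.8, Q = 299.101.
dQ/dP = −2423/P² = -1.696.
ε = (dQ/dP)(P/Q) = (-1.696)(37.8/299.101).

-0.21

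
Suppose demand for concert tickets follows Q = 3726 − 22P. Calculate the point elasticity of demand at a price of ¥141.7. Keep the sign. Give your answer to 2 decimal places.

At P = 141.7, Q = 608.600.
dQ/dP = −22.
ε = (dQ/dP)(P/Q) = (-22)(141.7/608.600).

-5.12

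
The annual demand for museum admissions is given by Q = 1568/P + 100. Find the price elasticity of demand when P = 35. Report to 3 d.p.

At P = 35, Q = 144.800.
dQ/dP = −1568/P² = -1.280.
ε = (dQ/dP)(P/Q) = (-1.280)(35/144.800).

-0.309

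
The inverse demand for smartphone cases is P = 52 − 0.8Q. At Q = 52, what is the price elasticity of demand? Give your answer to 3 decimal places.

-0.250

At Q = 52, P = 52 − 0.8(52) = 10.40.
dP/dQ = −0.8, so dQ/dP = 1/(−0.8) = -1.250.
ε = (dQ/dP)(P/Q) = (-1.250)(10.40/52).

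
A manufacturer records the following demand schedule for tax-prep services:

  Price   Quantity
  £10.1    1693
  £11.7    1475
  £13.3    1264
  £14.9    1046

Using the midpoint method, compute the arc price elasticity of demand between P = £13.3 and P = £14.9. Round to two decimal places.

At P = 13.3, Q = 1264; at P = 14.9, Q = 1046.
ΔQ = -218, ΔP = 1.6. Midpoints: P̄ = 14.10, Q̄ = 1155.0.
ε = (ΔQ/ΔP)(P̄/Q̄) = (-218/1.6)(14.10/1155.0).

-1.66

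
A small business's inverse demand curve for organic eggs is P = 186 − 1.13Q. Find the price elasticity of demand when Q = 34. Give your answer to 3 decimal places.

-3.841

At Q = 34, P = 186 − 1.13(34) = 147.58.
dP/dQ = −1.13, so dQ/dP = 1/(−1.13) = -0.885.
ε = (dQ/dP)(P/Q) = (-0.885)(147.58/34).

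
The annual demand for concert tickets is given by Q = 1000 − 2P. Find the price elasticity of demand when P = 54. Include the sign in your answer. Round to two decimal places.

-0.12

At P = 54, Q = 892.
dQ/dP = −2.
ε = (dQ/dP)(P/Q) = (-2)(54/892).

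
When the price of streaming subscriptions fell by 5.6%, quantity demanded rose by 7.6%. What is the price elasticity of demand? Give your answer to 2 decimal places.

-1.36

ε = %ΔQ / %ΔP = (7.6)/(-5.6) = -1.357.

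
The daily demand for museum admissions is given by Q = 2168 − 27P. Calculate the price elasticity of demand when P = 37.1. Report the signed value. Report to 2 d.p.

-0.86

At P = 37.1, Q = 1166.300.
dQ/dP = −27.
ε = (dQ/dP)(P/Q) = (-27)(37.1/1166.300).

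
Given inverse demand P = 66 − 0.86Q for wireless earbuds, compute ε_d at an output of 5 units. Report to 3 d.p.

-14.349

At Q = 5, P = 66 − 0.86(5) = 61.70.
dP/dQ = −0.86, so dQ/dP = 1/(−0.86) = -1.163.
ε = (dQ/dP)(P/Q) = (-1.163)(61.70/5).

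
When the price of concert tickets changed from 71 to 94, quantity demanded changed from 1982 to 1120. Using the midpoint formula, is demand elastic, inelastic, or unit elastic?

elastic

Arc ε ≈ -1.994.
|ε| = 1.99 > 1.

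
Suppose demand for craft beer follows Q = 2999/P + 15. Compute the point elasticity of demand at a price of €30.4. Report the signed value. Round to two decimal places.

-0.87

At P = 30.4, Q = 113.651.
dQ/dP = −2999/P² = -3.245.
ε = (dQ/dP)(P/Q) = (-3.245)(30.4/113.651).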